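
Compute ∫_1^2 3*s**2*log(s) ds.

Integrate by parts once (u = ln s, dv = 3*s**2 ds).
An antiderivative is F(s) = s**3*(3*log(s) - 1)/3.
Then F(2) - F(1) = (-8/3 + 8*log(2)) - (-1/3) = -7/3 + 8*log(2).

-7/3 + 8*log(2)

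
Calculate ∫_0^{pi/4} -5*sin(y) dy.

-5 + 5*sqrt(2)/2

An antiderivative is F(y) = 5*cos(y).
Then F(pi/4) - F(0) = (5*sqrt(2)/2) - (5) = -5 + 5*sqrt(2)/2.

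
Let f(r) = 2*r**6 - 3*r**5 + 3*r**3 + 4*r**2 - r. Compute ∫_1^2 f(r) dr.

By the power rule, an antiderivative is F(r) = 2*r**7/7 - r**6/2 + 3*r**4/4 + 4*r**3/3 - r**2/2.
Then F(2) - F(1) = (530/21) - (115/84) = 2005/84.

2005/84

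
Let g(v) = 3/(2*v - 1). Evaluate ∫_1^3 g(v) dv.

3*log(5)/2

An antiderivative is F(v) = 3*log(2*v - 1)/2.
Then F(3) - F(1) = (3*log(5)/2) - (0) = 3*log(5)/2.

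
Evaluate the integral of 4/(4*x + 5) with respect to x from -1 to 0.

log(5)

An antiderivative is F(x) = log(4*x + 5).
Then F(0) - F(-1) = (log(5)) - (0) = log(5).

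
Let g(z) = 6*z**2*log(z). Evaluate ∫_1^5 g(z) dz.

Integrate by parts once (u = ln z, dv = 6*z**2 dz).
An antiderivative is F(z) = 2*z**3*(3*log(z) - 1)/3.
Then F(5) - F(1) = (-250/3 + 250*log(5)) - (-2/3) = -248/3 + 250*log(5).

-248/3 + 250*log(5)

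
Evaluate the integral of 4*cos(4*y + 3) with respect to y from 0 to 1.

-sin(3) + sin(7)

Let u = 4*y + 3, so du = 4 dy. When y = 0, u = 3; when y = 1, u = 7.
The integral becomes ∫ cos(u) du from 3 to 7, with antiderivative sin(u).
Back in y: F(y) = sin(4*y + 3).
Then F(1) - F(0) = (sin(7)) - (sin(3)) = -sin(3) + sin(7).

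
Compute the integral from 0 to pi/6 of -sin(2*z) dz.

An antiderivative is F(z) = cos(2*z)/2.
Then F(pi/6) - F(0) = (1/4) - (1/2) = -1/4.

-1/4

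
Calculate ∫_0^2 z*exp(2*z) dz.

1/4 + 3*exp(4)/4

Integrate by parts once (u = z, dv = exp(2*z) dz).
An antiderivative is F(z) = (2*z - 1)*exp(2*z)/4.
Then F(2) - F(0) = (3*exp(4)/4) - (-1/4) = 1/4 + 3*exp(4)/4.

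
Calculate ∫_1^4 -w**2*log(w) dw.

Integrate by parts once (u = ln w, dv = -w**2 dw).
An antiderivative is F(w) = -w**3*(3*log(w) - 1)/9.
Then F(4) - F(1) = (64/9 - 128*log(2)/3) - (1/9) = 7 - 128*log(2)/3.

7 - 128*log(2)/3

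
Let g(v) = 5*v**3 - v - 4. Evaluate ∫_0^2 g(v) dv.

By the power rule, an antiderivative is F(v) = 5*v**4/4 - v**2/2 - 4*v.
Then F(2) - F(0) = (10) - (0) = 10.

10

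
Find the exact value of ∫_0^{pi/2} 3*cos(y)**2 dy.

3*pi/4

Use the identity cos^2(y) = (1 + cos(2*y))/2.
An antiderivative is F(y) = 3*y/2 + 3*sin(2*y)/4.
Then F(pi/2) - F(0) = (3*pi/4) - (0) = 3*pi/4.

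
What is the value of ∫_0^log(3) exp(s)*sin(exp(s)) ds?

Let u = exp(s), so du = exp(s) ds. When s = 0, u = 1; when s = log(3), u = 3.
The integral becomes ∫ sin(u) du from 1 to 3, with antiderivative -cos(u).
Back in s: F(s) = -cos(exp(s)).
Then F(log(3)) - F(0) = (-cos(3)) - (-cos(1)) = cos(1) - cos(3).

cos(1) - cos(3)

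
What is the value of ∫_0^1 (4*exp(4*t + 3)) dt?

Let u = 4*t + 3, so du = 4 dt. When t = 0, u = 3; when t = 1, u = 7.
The integral becomes ∫ exp(u) du from 3 to 7, with antiderivative exp(u).
Back in t: F(t) = exp(4*t + 3).
Then F(1) - F(0) = (exp(7)) - (exp(3)) = -exp(3) + exp(7).

-exp(3) + exp(7)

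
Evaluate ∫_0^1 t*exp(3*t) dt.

1/9 + 2*exp(3)/9

Integrate by parts once (u = t, dv = exp(3*t) dt).
An antiderivative is F(t) = (3*t - 1)*exp(3*t)/9.
Then F(1) - F(0) = (2*exp(3)/9) - (-1/9) = 1/9 + 2*exp(3)/9.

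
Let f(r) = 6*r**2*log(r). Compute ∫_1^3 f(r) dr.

-52/3 + 54*log(3)

Integrate by parts once (u = ln r, dv = 6*r**2 dr).
An antiderivative is F(r) = 2*r**3*(3*log(r) - 1)/3.
Then F(3) - F(1) = (-18 + 54*log(3)) - (-2/3) = -52/3 + 54*log(3).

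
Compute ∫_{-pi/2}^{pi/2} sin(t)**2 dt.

pi/2

Use the identity sin^2(t) = (1 - cos(2*t))/2.
An antiderivative is F(t) = t/2 - sin(2*t)/4.
Then F(pi/2) - F(-pi/2) = (pi/4) - (-pi/4) = pi/2.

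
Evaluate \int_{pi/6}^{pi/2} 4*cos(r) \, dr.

An antiderivative is F(r) = 4*sin(r).
Then F(pi/2) - F(pi/6) = (4) - (2) = 2.

2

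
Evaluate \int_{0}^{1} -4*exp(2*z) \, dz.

An antiderivative is F(z) = -2*exp(2*z).
Then F(1) - F(0) = (-2*exp(2)) - (-2) = 2 - 2*exp(2).

2 - 2*exp(2)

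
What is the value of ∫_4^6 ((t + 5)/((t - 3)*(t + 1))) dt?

log(45/7)

Factor the denominator: t**2 - 2*t - 3 = (t + 1)(t - 3).
Partial fractions: (t + 5)/((t - 3)*(t + 1)) = -1/(t + 1) + 2/(t - 3).
An antiderivative is F(t) = 2*log(t - 3) - log(t + 1).
Then F(6) - F(4) = (log(9/7)) - (-log(5)) = log(45/7).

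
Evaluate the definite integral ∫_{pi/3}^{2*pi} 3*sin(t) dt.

An antiderivative is F(t) = -3*cos(t).
Then F(2*pi) - F(pi/3) = (-3) - (-3/2) = -3/2.

-3/2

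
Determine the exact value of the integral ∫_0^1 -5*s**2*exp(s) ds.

10 - 5*E

Integrate by parts twice (u = s^2, dv = -5*exp(s) ds).
An antiderivative is F(s) = (-5*s**2 + 10*s - 10)*exp(s).
Then F(1) - F(0) = (-5*E) - (-10) = 10 - 5*E.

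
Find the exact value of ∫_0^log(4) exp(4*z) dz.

Let u = exp(z), so du = exp(z) dz. When z = 0, u = 1; when z = log(4), u = 4.
The integral becomes ∫ u**3 du from 1 to 4, with antiderivative u**4/4.
Back in z: F(z) = exp(4*z)/4.
Then F(log(4)) - F(0) = (64) - (1/4) = 255/4.

255/4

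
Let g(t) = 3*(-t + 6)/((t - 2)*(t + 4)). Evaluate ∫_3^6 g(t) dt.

-5*log(5) - log(2) + 5*log(7)

Factor the denominator: t**2 + 2*t - 8 = (t + 4)(t - 2).
Partial fractions: 3*(-t + 6)/((t - 2)*(t + 4)) = -5/(t + 4) + 2/(t - 2).
An antiderivative is F(t) = 2*log(t - 2) - 5*log(t + 4).
Then F(6) - F(3) = (-5*log(5) - log(2)) - (-5*log(7)) = -5*log(5) - log(2) + 5*log(7).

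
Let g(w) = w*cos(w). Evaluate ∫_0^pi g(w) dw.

-2

Integrate by parts once (u = w, dv = cos(w) dw).
An antiderivative is F(w) = w*sin(w) + cos(w).
Then F(pi) - F(0) = (-1) - (1) = -2.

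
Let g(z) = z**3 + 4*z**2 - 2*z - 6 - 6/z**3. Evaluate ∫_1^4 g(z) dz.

By the power rule, an antiderivative is F(z) = z**4/4 + 4*z**3/3 - z**2 - 6*z + 3/z**2.
Then F(4) - F(1) = (5257/48) - (-29/12) = 1791/16.

1791/16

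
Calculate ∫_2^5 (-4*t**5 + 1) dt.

-10371

By the power rule, an antiderivative is F(t) = -2*t**6/3 + t.
Then F(5) - F(2) = (-31235/3) - (-122/3) = -10371.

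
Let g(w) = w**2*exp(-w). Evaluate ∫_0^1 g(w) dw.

2 - 5*exp(-1)

Integrate by parts twice (u = w^2, dv = exp(-w) dw).
An antiderivative is F(w) = (-w**2 - 2*w - 2)*exp(-w).
Then F(1) - F(0) = (-5*exp(-1)) - (-2) = 2 - 5*exp(-1).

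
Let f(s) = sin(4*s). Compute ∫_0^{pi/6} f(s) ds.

3/8

An antiderivative is F(s) = -cos(4*s)/4.
Then F(pi/6) - F(0) = (1/8) - (-1/4) = 3/8.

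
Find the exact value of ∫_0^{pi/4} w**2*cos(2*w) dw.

-1/4 + pi**2/32

Integrate by parts twice (u = w^2, dv = cos(2*w) dw).
An antiderivative is F(w) = w**2*sin(2*w)/2 + w*cos(2*w)/2 - sin(2*w)/4.
Then F(pi/4) - F(0) = (-1/4 + pi**2/32) - (0) = -1/4 + pi**2/32.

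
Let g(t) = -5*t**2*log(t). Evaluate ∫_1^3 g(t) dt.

130/9 - 45*log(3)

Integrate by parts once (u = ln t, dv = -5*t**2 dt).
An antiderivative is F(t) = -5*t**3*(3*log(t) - 1)/9.
Then F(3) - F(1) = (15 - 45*log(3)) - (5/9) = 130/9 - 45*log(3).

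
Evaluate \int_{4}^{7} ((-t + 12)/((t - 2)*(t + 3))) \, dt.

Factor the denominator: t**2 + t - 6 = (t + 3)(t - 2).
Partial fractions: (-t + 12)/((t - 2)*(t + 3)) = -3/(t + 3) + 2/(t - 2).
An antiderivative is F(t) = 2*log(t - 2) - 3*log(t + 3).
Then F(7) - F(4) = (-log(40)) - (-3*log(7) + 2*log(2)) = -5*log(2) - log(5) + 3*log(7).

-5*log(2) - log(5) + 3*log(7)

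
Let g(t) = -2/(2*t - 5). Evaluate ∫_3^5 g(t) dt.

An antiderivative is F(t) = -log(2*t - 5).
Then F(5) - F(3) = (-log(5)) - (0) = -log(5).

-log(5)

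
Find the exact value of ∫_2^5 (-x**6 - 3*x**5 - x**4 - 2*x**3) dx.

-694611/35

By the power rule, an antiderivative is F(x) = -x**7/7 - x**6/2 - x**5/5 - x**4/2.
Then F(5) - F(2) = (-139375/7) - (-2264/35) = -694611/35.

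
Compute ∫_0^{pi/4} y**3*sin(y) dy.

sqrt(2)*(-384 - pi**3 + 12*pi**2 + 96*pi)/128

Integrate by parts 3 times (u = y^3, dv = sin(y) dy).
An antiderivative is F(y) = -y**3*cos(y) + 3*y**2*sin(y) + 6*y*cos(y) - 6*sin(y).
Then F(pi/4) - F(0) = (sqrt(2)*(-384 - pi**3 + 12*pi**2 + 96*pi)/128) - (0) = sqrt(2)*(-384 - pi**3 + 12*pi**2 + 96*pi)/128.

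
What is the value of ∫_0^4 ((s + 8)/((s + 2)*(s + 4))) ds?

Factor the denominator: s**2 + 6*s + 8 = (s + 4)(s + 2).
Partial fractions: (s + 8)/((s + 2)*(s + 4)) = -2/(s + 4) + 3/(s + 2).
An antiderivative is F(s) = 3*log(s + 2) - 2*log(s + 4).
Then F(4) - F(0) = (log(27/8)) - (-log(2)) = log(27/4).

log(27/4)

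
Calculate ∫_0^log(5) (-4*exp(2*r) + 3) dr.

An antiderivative is F(r) = -2*exp(2*r) + 3*r.
Then F(log(5)) - F(0) = (-50 + 3*log(5)) - (-2) = -48 + 3*log(5).

-48 + 3*log(5)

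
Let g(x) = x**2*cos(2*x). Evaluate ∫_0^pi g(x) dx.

Integrate by parts twice (u = x^2, dv = cos(2*x) dx).
An antiderivative is F(x) = x**2*sin(2*x)/2 + x*cos(2*x)/2 - sin(2*x)/4.
Then F(pi) - F(0) = (pi/2) - (0) = pi/2.

pi/2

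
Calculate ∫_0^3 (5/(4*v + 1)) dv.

An antiderivative is F(v) = 5*log(4*v + 1)/4.
Then F(3) - F(0) = (5*log(13)/4) - (0) = 5*log(13)/4.

5*log(13)/4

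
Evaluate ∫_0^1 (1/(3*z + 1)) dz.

An antiderivative is F(z) = log(3*z + 1)/3.
Then F(1) - F(0) = (2*log(2)/3) - (0) = 2*log(2)/3.

2*log(2)/3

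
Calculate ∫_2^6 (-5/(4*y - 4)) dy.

-5*log(5)/4

An antiderivative is F(y) = -5*log(4*y - 4)/4.
Then F(6) - F(2) = (-5*log(20)/4) - (-5*log(2)/2) = -5*log(5)/4.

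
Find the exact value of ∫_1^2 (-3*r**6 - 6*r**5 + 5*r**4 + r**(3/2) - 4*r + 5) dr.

-3074/35 + 8*sqrt(2)/5

By the power rule, an antiderivative is F(r) = -3*r**7/7 - r**6 + 2*r**(5/2)/5 + r**5 - 2*r**2 + 5*r.
Then F(2) - F(1) = (-594/7 + 8*sqrt(2)/5) - (104/35) = -3074/35 + 8*sqrt(2)/5.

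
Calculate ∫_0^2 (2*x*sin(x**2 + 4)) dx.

Let u = x**2 + 4, so du = 2*x dx. When x = 0, u = 4; when x = 2, u = 8.
The integral becomes ∫ sin(u) du from 4 to 8, with antiderivative -cos(u).
Back in x: F(x) = -cos(x**2 + 4).
Then F(2) - F(0) = (-cos(8)) - (-cos(4)) = cos(4) - cos(8).

cos(4) - cos(8)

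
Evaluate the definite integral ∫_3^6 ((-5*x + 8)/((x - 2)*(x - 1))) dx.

-3*log(5) - log(2)

Factor the denominator: x**2 - 3*x + 2 = (x - 1)(x - 2).
Partial fractions: (-5*x + 8)/((x - 2)*(x - 1)) = -3/(x - 1) - 2/(x - 2).
An antiderivative is F(x) = -2*log(x - 2) - 3*log(x - 1).
Then F(6) - F(3) = (-3*log(5) - 4*log(2)) - (-log(8)) = -3*log(5) - log(2).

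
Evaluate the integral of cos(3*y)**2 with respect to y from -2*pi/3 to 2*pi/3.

2*pi/3

Use the identity cos^2(3*y) = (1 + cos(6*y))/2.
An antiderivative is F(y) = y/2 + sin(6*y)/12.
Then F(2*pi/3) - F(-2*pi/3) = (pi/3) - (-pi/3) = 2*pi/3.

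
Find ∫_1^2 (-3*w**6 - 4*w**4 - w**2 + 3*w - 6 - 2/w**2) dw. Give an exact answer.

-17653/210

By the power rule, an antiderivative is F(w) = -3*w**7/7 - 4*w**5/5 - w**3/3 + 3*w**2/2 - 6*w + 2/w.
Then F(2) - F(1) = (-9253/105) - (-853/210) = -17653/210.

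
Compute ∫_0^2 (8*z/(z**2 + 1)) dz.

Let u = z**2 + 1, so du = 2*z dz. When z = 0, u = 1; when z = 2, u = 5.
The integral becomes 4·∫ 1/u du from 1 to 5, with antiderivative 4*log(u).
Back in z: F(z) = 4*log(z**2 + 1).
Then F(2) - F(0) = (4*log(5)) - (0) = 4*log(5).

4*log(5)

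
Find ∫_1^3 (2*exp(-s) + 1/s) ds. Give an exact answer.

An antiderivative is F(s) = log(s) - 2*exp(-s).
Then F(3) - F(1) = (-2*exp(-3) + log(3)) - (-2*exp(-1)) = -2*exp(-3) + 2*exp(-1) + log(3).

-2*exp(-3) + 2*exp(-1) + log(3)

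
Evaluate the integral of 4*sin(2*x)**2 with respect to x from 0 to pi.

Use the identity sin^2(2*x) = (1 - cos(4*x))/2.
An antiderivative is F(x) = 2*x - sin(4*x)/2.
Then F(pi) - F(0) = (2*pi) - (0) = 2*pi.

2*pi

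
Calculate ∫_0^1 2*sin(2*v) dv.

1 - cos(2)

Let u = 2*v, so du = 2 dv. When v = 0, u = 0; when v = 1, u = 2.
The integral becomes ∫ sin(u) du from 0 to 2, with antiderivative -cos(u).
Back in v: F(v) = -cos(2*v).
Then F(1) - F(0) = (-cos(2)) - (-1) = 1 - cos(2).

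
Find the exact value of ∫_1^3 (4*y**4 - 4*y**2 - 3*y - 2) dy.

By the power rule, an antiderivative is F(y) = 4*y**5/5 - 4*y**3/3 - 3*y**2/2 - 2*y.
Then F(3) - F(1) = (1389/10) - (-121/30) = 2144/15.

2144/15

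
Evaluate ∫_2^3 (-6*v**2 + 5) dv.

-33

By the power rule, an antiderivative is F(v) = -2*v**3 + 5*v.
Then F(3) - F(2) = (-39) - (-6) = -33.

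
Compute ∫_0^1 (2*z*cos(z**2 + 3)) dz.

sin(4) - sin(3)

Let u = z**2 + 3, so du = 2*z dz. When z = 0, u = 3; when z = 1, u = 4.
The integral becomes ∫ cos(u) du from 3 to 4, with antiderivative sin(u).
Back in z: F(z) = sin(z**2 + 3).
Then F(1) - F(0) = (sin(4)) - (sin(3)) = sin(4) - sin(3).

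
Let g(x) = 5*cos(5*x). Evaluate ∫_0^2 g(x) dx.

sin(10)

Let u = 5*x, so du = 5 dx. When x = 0, u = 0; when x = 2, u = 10.
The integral becomes ∫ cos(u) du from 0 to 10, with antiderivative sin(u).
Back in x: F(x) = sin(5*x).
Then F(2) - F(0) = (sin(10)) - (0) = sin(10).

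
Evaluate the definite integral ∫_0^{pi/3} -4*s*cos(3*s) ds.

Integrate by parts once (u = s, dv = -4*cos(3*s) ds).
An antiderivative is F(s) = -4*s*sin(3*s)/3 - 4*cos(3*s)/9.
Then F(pi/3) - F(0) = (4/9) - (-4/9) = 8/9.

8/9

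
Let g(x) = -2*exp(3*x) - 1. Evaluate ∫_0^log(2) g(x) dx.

-14/3 - log(2)

An antiderivative is F(x) = -2*exp(3*x)/3 - x.
Then F(log(2)) - F(0) = (-16/3 - log(2)) - (-2/3) = -14/3 - log(2).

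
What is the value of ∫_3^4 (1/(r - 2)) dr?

An antiderivative is F(r) = log(r - 2).
Then F(4) - F(3) = (log(2)) - (0) = log(2).

log(2)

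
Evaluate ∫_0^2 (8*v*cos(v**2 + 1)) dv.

4*sin(5) - 4*sin(1)

Let u = v**2 + 1, so du = 2*v dv. When v = 0, u = 1; when v = 2, u = 5.
The integral becomes 4·∫ cos(u) du from 1 to 5, with antiderivative 4*sin(u).
Back in v: F(v) = 4*sin(v**2 + 1).
Then F(2) - F(0) = (4*sin(5)) - (4*sin(1)) = 4*sin(5) - 4*sin(1).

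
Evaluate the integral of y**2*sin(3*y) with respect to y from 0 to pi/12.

-2/27 - sqrt(2)*pi**2/864 + sqrt(2)*pi/108 + sqrt(2)/27

Integrate by parts twice (u = y^2, dv = sin(3*y) dy).
An antiderivative is F(y) = -y**2*cos(3*y)/3 + 2*y*sin(3*y)/9 + 2*cos(3*y)/27.
Then F(pi/12) - F(0) = (sqrt(2)*(-pi**2 + 8*pi + 32)/864) - (2/27) = -2/27 - sqrt(2)*pi**2/864 + sqrt(2)*pi/108 + sqrt(2)/27.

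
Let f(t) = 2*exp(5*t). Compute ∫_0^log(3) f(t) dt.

484/5

Let u = exp(t), so du = exp(t) dt. When t = 0, u = 1; when t = log(3), u = 3.
The integral becomes 2·∫ u**4 du from 1 to 3, with antiderivative 2*u**5/5.
Back in t: F(t) = 2*exp(5*t)/5.
Then F(log(3)) - F(0) = (486/5) - (2/5) = 484/5.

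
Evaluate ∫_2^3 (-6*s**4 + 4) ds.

-1246/5

By the power rule, an antiderivative is F(s) = -6*s**5/5 + 4*s.
Then F(3) - F(2) = (-1398/5) - (-152/5) = -1246/5.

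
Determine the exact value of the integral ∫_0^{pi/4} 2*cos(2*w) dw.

An antiderivative is F(w) = sin(2*w).
Then F(pi/4) - F(0) = (1) - (0) = 1.

1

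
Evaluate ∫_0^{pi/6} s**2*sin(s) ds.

-2 - sqrt(3)*pi**2/72 + pi/6 + sqrt(3)

Integrate by parts twice (u = s^2, dv = sin(s) ds).
An antiderivative is F(s) = -s**2*cos(s) + 2*s*sin(s) + 2*cos(s).
Then F(pi/6) - F(0) = (-sqrt(3)*pi**2/72 + pi/6 + sqrt(3)) - (2) = -2 - sqrt(3)*pi**2/72 + pi/6 + sqrt(3).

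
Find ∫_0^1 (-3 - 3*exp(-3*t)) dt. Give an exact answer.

-4 + exp(-3)

An antiderivative is F(t) = -3*t + exp(-3*t).
Then F(1) - F(0) = (-3 + exp(-3)) - (1) = -4 + exp(-3).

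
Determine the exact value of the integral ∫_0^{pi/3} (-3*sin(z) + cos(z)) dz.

An antiderivative is F(z) = sin(z) + 3*cos(z).
Then F(pi/3) - F(0) = (sqrt(3)/2 + 3/2) - (3) = -3/2 + sqrt(3)/2.

-3/2 + sqrt(3)/2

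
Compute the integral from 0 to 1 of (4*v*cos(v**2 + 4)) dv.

Let u = v**2 + 4, so du = 2*v dv. When v = 0, u = 4; when v = 1, u = 5.
The integral becomes 2·∫ cos(u) du from 4 to 5, with antiderivative 2*sin(u).
Back in v: F(v) = 2*sin(v**2 + 4).
Then F(1) - F(0) = (2*sin(5)) - (2*sin(4)) = 2*sin(5) - 2*sin(4).

2*sin(5) - 2*sin(4)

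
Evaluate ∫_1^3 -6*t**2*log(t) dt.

52/3 - 54*log(3)

Integrate by parts once (u = ln t, dv = -6*t**2 dt).
An antiderivative is F(t) = -2*t**3*(3*log(t) - 1)/3.
Then F(3) - F(1) = (18 - 54*log(3)) - (2/3) = 52/3 - 54*log(3).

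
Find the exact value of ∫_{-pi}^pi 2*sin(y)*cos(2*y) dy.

0

Use the identity sin(y)cos(2*y) = [sin(3*y) + sin(-y)]/2.
An antiderivative is F(y) = cos(y) - cos(3*y)/3.
Then F(pi) - F(-pi) = (-2/3) - (-2/3) = 0.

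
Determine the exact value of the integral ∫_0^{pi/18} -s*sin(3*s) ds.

Integrate by parts once (u = s, dv = -sin(3*s) ds).
An antiderivative is F(s) = s*cos(3*s)/3 - sin(3*s)/9.
Then F(pi/18) - F(0) = (-1/18 + sqrt(3)*pi/108) - (0) = -1/18 + sqrt(3)*pi/108.

-1/18 + sqrt(3)*pi/108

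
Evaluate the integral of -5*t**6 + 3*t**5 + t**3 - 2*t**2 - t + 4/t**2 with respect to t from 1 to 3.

-25118/21

By the power rule, an antiderivative is F(t) = -5*t**7/7 + t**6/2 + t**4/4 - 2*t**3/3 - t**2/2 - 4/t.
Then F(3) - F(1) = (-100903/84) - (-431/84) = -25118/21.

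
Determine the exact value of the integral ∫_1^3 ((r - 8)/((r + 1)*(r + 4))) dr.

Factor the denominator: r**2 + 5*r + 4 = (r + 4)(r + 1).
Partial fractions: (r - 8)/((r + 1)*(r + 4)) = 4/(r + 4) - 3/(r + 1).
An antiderivative is F(r) = -3*log(r + 1) + 4*log(r + 4).
Then F(3) - F(1) = (-6*log(2) + 4*log(7)) - (-3*log(2) + 4*log(5)) = -4*log(5) - 3*log(2) + 4*log(7).

-4*log(5) - 3*log(2) + 4*log(7)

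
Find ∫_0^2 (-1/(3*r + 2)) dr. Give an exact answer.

-2*log(2)/3

An antiderivative is F(r) = -log(3*r + 2)/3.
Then F(2) - F(0) = (-log(2)) - (-log(2)/3) = -2*log(2)/3.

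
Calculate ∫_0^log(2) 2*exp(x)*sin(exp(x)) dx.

-2*cos(2) + 2*cos(1)

Let u = exp(x), so du = exp(x) dx. When x = 0, u = 1; when x = log(2), u = 2.
The integral becomes 2·∫ sin(u) du from 1 to 2, with antiderivative -2*cos(u).
Back in x: F(x) = -2*cos(exp(x)).
Then F(log(2)) - F(0) = (-2*cos(2)) - (-2*cos(1)) = -2*cos(2) + 2*cos(1).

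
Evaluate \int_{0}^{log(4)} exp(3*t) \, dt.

Let u = exp(t), so du = exp(t) dt. When t = 0, u = 1; when t = log(4), u = 4.
The integral becomes ∫ u**2 du from 1 to 4, with antiderivative u**3/3.
Back in t: F(t) = exp(3*t)/3.
Then F(log(4)) - F(0) = (64/3) - (1/3) = 21.

21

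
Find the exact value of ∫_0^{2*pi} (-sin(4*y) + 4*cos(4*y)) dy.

An antiderivative is F(y) = sin(4*y) + cos(4*y)/4.
Then F(2*pi) - F(0) = (1/4) - (1/4) = 0.

0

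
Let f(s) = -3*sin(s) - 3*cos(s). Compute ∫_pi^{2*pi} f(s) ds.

6

An antiderivative is F(s) = -3*sin(s) + 3*cos(s).
Then F(2*pi) - F(pi) = (3) - (-3) = 6.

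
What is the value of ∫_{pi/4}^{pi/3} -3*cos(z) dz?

-3*sqrt(3)/2 + 3*sqrt(2)/2

An antiderivative is F(z) = -3*sin(z).
Then F(pi/3) - F(pi/4) = (-3*sqrt(3)/2) - (-3*sqrt(2)/2) = -3*sqrt(3)/2 + 3*sqrt(2)/2.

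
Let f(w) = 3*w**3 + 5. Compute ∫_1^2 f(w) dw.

65/4

By the power rule, an antiderivative is F(w) = 3*w**4/4 + 5*w.
Then F(2) - F(1) = (22) - (23/4) = 65/4.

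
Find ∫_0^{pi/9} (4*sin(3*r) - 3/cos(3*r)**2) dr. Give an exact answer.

An antiderivative is F(r) = -4*cos(3*r)/3 - tan(3*r).
Then F(pi/9) - F(0) = (-sqrt(3) - 2/3) - (-4/3) = 2/3 - sqrt(3).

2/3 - sqrt(3)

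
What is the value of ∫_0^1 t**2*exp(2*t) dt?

-1/4 + exp(2)/4

Integrate by parts twice (u = t^2, dv = exp(2*t) dt).
An antiderivative is F(t) = (2*t**2 - 2*t + 1)*exp(2*t)/4.
Then F(1) - F(0) = (exp(2)/4) - (1/4) = -1/4 + exp(2)/4.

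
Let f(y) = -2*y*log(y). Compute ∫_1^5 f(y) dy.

Integrate by parts once (u = ln y, dv = -2*y dy).
An antiderivative is F(y) = -y**2*(2*log(y) - 1)/2.
Then F(5) - F(1) = (25/2 - 25*log(5)) - (1/2) = 12 - 25*log(5).

12 - 25*log(5)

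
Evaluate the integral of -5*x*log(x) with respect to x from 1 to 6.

Integrate by parts once (u = ln x, dv = -5*x dx).
An antiderivative is F(x) = -5*x**2*(2*log(x) - 1)/4.
Then F(6) - F(1) = (-90*log(3) - 90*log(2) + 45) - (5/4) = -90*log(3) - 90*log(2) + 175/4.

-90*log(3) - 90*log(2) + 175/4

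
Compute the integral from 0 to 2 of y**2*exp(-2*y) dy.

(-13 + exp(4))*exp(-4)/4

Integrate by parts twice (u = y^2, dv = exp(-2*y) dy).
An antiderivative is F(y) = (-2*y**2 - 2*y - 1)*exp(-2*y)/4.
Then F(2) - F(0) = (-13*exp(-4)/4) - (-1/4) = (-13 + exp(4))*exp(-4)/4.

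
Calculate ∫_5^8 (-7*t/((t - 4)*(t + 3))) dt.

-3*log(11) + log(2)

Factor the denominator: t**2 - t - 12 = (t + 3)(t - 4).
Partial fractions: -7*t/((t - 4)*(t + 3)) = -3/(t + 3) - 4/(t - 4).
An antiderivative is F(t) = -4*log(t - 4) - 3*log(t + 3).
Then F(8) - F(5) = (-3*log(11) - 8*log(2)) - (-9*log(2)) = -3*log(11) + log(2).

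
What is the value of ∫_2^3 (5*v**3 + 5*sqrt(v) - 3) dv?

By the power rule, an antiderivative is F(v) = 5*v**4/4 + 10*v**(3/2)/3 - 3*v.
Then F(3) - F(2) = (10*sqrt(3) + 369/4) - (20*sqrt(2)/3 + 14) = -20*sqrt(2)/3 + 10*sqrt(3) + 313/4.

-20*sqrt(2)/3 + 10*sqrt(3) + 313/4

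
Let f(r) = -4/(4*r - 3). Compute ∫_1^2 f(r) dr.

An antiderivative is F(r) = -log(4*r - 3).
Then F(2) - F(1) = (-log(5)) - (0) = -log(5).

-log(5)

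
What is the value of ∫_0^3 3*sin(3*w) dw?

1 - cos(9)

Let u = 3*w, so du = 3 dw. When w = 0, u = 0; when w = 3, u = 9.
The integral becomes ∫ sin(u) du from 0 to 9, with antiderivative -cos(u).
Back in w: F(w) = -cos(3*w).
Then F(3) - F(0) = (-cos(9)) - (-1) = 1 - cos(9).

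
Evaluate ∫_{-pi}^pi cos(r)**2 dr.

Use the identity cos^2(r) = (1 + cos(2*r))/2.
An antiderivative is F(r) = r/2 + sin(2*r)/4.
Then F(pi) - F(-pi) = (pi/2) - (-pi/2) = pi.

pi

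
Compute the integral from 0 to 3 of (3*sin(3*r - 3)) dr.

Let u = 3*r - 3, so du = 3 dr. When r = 0, u = -3; when r = 3, u = 6.
The integral becomes ∫ sin(u) du from -3 to 6, with antiderivative -cos(u).
Back in r: F(r) = -cos(3*r - 3).
Then F(3) - F(0) = (-cos(6)) - (-cos(3)) = cos(3) - cos(6).

cos(3) - cos(6)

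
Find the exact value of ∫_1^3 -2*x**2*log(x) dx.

Integrate by parts once (u = ln x, dv = -2*x**2 dx).
An antiderivative is F(x) = -2*x**3*(3*log(x) - 1)/9.
Then F(3) - F(1) = (6 - 18*log(3)) - (2/9) = 52/9 - 18*log(3).

52/9 - 18*log(3)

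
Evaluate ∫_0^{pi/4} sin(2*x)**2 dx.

pi/8

Use the identity sin^2(2*x) = (1 - cos(4*x))/2.
An antiderivative is F(x) = x/2 - sin(4*x)/8.
Then F(pi/4) - F(0) = (pi/8) - (0) = pi/8.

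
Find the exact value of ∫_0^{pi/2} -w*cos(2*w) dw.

1/2

Integrate by parts once (u = w, dv = -cos(2*w) dw).
An antiderivative is F(w) = -w*sin(2*w)/2 - cos(2*w)/4.
Then F(pi/2) - F(0) = (1/4) - (-1/4) = 1/2.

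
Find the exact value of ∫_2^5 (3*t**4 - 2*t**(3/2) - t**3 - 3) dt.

-20*sqrt(5) + 16*sqrt(2)/5 + 33891/20

By the power rule, an antiderivative is F(t) = -4*t**(5/2)/5 + 3*t**5/5 - t**4/4 - 3*t.
Then F(5) - F(2) = (6815/4 - 20*sqrt(5)) - (46/5 - 16*sqrt(2)/5) = -20*sqrt(5) + 16*sqrt(2)/5 + 33891/20.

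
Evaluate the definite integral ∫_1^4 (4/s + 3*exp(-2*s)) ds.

An antiderivative is F(s) = 4*log(s) - 3*exp(-2*s)/2.
Then F(4) - F(1) = (-3*exp(-8)/2 + 8*log(2)) - (-3*exp(-2)/2) = -3*exp(-8)/2 + 3*exp(-2)/2 + 8*log(2).

-3*exp(-8)/2 + 3*exp(-2)/2 + 8*log(2)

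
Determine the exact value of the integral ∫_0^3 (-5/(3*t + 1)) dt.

-5*log(10)/3

An antiderivative is F(t) = -5*log(3*t + 1)/3.
Then F(3) - F(0) = (-5*log(10)/3) - (0) = -5*log(10)/3.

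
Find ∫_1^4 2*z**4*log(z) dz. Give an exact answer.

Integrate by parts once (u = ln z, dv = 2*z**4 dz).
An antiderivative is F(z) = 2*z**5*(5*log(z) - 1)/25.
Then F(4) - F(1) = (-2048/25 + 4096*log(2)/5) - (-2/25) = -2046/25 + 4096*log(2)/5.

-2046/25 + 4096*log(2)/5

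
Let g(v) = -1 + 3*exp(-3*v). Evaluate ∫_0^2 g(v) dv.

An antiderivative is F(v) = -v - exp(-3*v).
Then F(2) - F(0) = (-2 - exp(-6)) - (-1) = -1 - exp(-6).

-1 - exp(-6)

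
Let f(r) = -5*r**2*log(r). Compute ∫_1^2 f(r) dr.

Integrate by parts once (u = ln r, dv = -5*r**2 dr).
An antiderivative is F(r) = -5*r**3*(3*log(r) - 1)/9.
Then F(2) - F(1) = (40/9 - 40*log(2)/3) - (5/9) = 35/9 - 40*log(2)/3.

35/9 - 40*log(2)/3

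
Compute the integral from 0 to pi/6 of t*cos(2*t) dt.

-1/8 + sqrt(3)*pi/24

Integrate by parts once (u = t, dv = cos(2*t) dt).
An antiderivative is F(t) = t*sin(2*t)/2 + cos(2*t)/4.
Then F(pi/6) - F(0) = (1/8 + sqrt(3)*pi/24) - (1/4) = -1/8 + sqrt(3)*pi/24.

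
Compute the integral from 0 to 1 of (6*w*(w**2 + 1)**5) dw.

63/2

Let u = w**2 + 1, so du = 2*w dw. When w = 0, u = 1; when w = 1, u = 2.
The integral becomes 3·∫ u**5 du from 1 to 2, with antiderivative u**6/2.
Back in w: F(w) = (w**2 + 1)**6/2.
Then F(1) - F(0) = (32) - (1/2) = 63/2.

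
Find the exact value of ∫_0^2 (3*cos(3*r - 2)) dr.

sin(4) + sin(2)

Let u = 3*r - 2, so du = 3 dr. When r = 0, u = -2; when r = 2, u = 4.
The integral becomes ∫ cos(u) du from -2 to 4, with antiderivative sin(u).
Back in r: F(r) = sin(3*r - 2).
Then F(2) - F(0) = (sin(4)) - (-sin(2)) = sin(4) + sin(2).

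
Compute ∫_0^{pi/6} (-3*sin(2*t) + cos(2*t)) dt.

An antiderivative is F(t) = sin(2*t)/2 + 3*cos(2*t)/2.
Then F(pi/6) - F(0) = (sqrt(3)/4 + 3/4) - (3/2) = -3/4 + sqrt(3)/4.

-3/4 + sqrt(3)/4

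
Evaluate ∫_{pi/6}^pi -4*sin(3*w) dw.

An antiderivative is F(w) = 4*cos(3*w)/3.
Then F(pi) - F(pi/6) = (-4/3) - (0) = -4/3.

-4/3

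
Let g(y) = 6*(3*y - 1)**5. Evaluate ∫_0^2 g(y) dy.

5208

Let u = 3*y - 1, so du = 3 dy. When y = 0, u = -1; when y = 2, u = 5.
The integral becomes 2·∫ u**5 du from -1 to 5, with antiderivative u**6/3.
Back in y: F(y) = (3*y - 1)**6/3.
Then F(2) - F(0) = (15625/3) - (1/3) = 5208.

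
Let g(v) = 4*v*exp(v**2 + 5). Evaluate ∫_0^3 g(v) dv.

Let u = v**2 + 5, so du = 2*v dv. When v = 0, u = 5; when v = 3, u = 14.
The integral becomes 2·∫ exp(u) du from 5 to 14, with antiderivative 2*exp(u).
Back in v: F(v) = 2*exp(v**2 + 5).
Then F(3) - F(0) = (2*exp(14)) - (2*exp(5)) = -2*(1 - exp(9))*exp(5).

-2*(1 - exp(9))*exp(5)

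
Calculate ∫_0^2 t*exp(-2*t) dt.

(-5 + exp(4))*exp(-4)/4

Integrate by parts once (u = t, dv = exp(-2*t) dt).
An antiderivative is F(t) = (-2*t - 1)*exp(-2*t)/4.
Then F(2) - F(0) = (-5*exp(-4)/4) - (-1/4) = (-5 + exp(4))*exp(-4)/4.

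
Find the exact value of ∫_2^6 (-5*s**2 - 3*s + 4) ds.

By the power rule, an antiderivative is F(s) = -5*s**3/3 - 3*s**2/2 + 4*s.
Then F(6) - F(2) = (-390) - (-34/3) = -1136/3.

-1136/3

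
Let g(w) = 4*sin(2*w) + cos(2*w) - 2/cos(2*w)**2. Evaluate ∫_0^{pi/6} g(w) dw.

1 - 3*sqrt(3)/4

An antiderivative is F(w) = sin(2*w)/2 - 2*cos(2*w) - tan(2*w).
Then F(pi/6) - F(0) = (-3*sqrt(3)/4 - 1) - (-2) = 1 - 3*sqrt(3)/4.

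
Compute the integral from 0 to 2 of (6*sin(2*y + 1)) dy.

Let u = 2*y + 1, so du = 2 dy. When y = 0, u = 1; when y = 2, u = 5.
The integral becomes 3·∫ sin(u) du from 1 to 5, with antiderivative -3*cos(u).
Back in y: F(y) = -3*cos(2*y + 1).
Then F(2) - F(0) = (-3*cos(5)) - (-3*cos(1)) = -3*cos(5) + 3*cos(1).

-3*cos(5) + 3*cos(1)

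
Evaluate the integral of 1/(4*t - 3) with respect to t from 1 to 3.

log(3)/2

An antiderivative is F(t) = log(4*t - 3)/4.
Then F(3) - F(1) = (log(3)/2) - (0) = log(3)/2.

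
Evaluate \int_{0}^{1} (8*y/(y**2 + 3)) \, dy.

-4*log(3) + 8*log(2)

Let u = y**2 + 3, so du = 2*y dy. When y = 0, u = 3; when y = 1, u = 4.
The integral becomes 4·∫ 1/u du from 3 to 4, with antiderivative 4*log(u).
Back in y: F(y) = 4*log(y**2 + 3).
Then F(1) - F(0) = (8*log(2)) - (log(81)) = -4*log(3) + 8*log(2).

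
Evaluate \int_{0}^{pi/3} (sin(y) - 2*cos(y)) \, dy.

An antiderivative is F(y) = -2*sin(y) - cos(y).
Then F(pi/3) - F(0) = (-sqrt(3) - 1/2) - (-1) = 1/2 - sqrt(3).

1/2 - sqrt(3)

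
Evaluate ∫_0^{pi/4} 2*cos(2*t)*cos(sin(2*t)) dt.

sin(1)

Let u = sin(2*t), so du = 2*cos(2*t) dt. When t = 0, u = 0; when t = pi/4, u = 1.
The integral becomes ∫ cos(u) du from 0 to 1, with antiderivative sin(u).
Back in t: F(t) = sin(sin(2*t)).
Then F(pi/4) - F(0) = (sin(1)) - (0) = sin(1).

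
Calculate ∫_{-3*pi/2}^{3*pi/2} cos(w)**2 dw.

Use the identity cos^2(w) = (1 + cos(2*w))/2.
An antiderivative is F(w) = w/2 + sin(2*w)/4.
Then F(3*pi/2) - F(-3*pi/2) = (3*pi/4) - (-3*pi/4) = 3*pi/2.

3*pi/2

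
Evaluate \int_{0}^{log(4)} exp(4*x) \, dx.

Let u = exp(x), so du = exp(x) dx. When x = 0, u = 1; when x = log(4), u = 4.
The integral becomes ∫ u**3 du from 1 to 4, with antiderivative u**4/4.
Back in x: F(x) = exp(4*x)/4.
Then F(log(4)) - F(0) = (64) - (1/4) = 255/4.

255/4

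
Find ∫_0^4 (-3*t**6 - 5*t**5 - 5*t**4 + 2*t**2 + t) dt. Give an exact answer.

-239576/21

By the power rule, an antiderivative is F(t) = -3*t**7/7 - 5*t**6/6 - t**5 + 2*t**3/3 + t**2/2.
Then F(4) - F(0) = (-239576/21) - (0) = -239576/21.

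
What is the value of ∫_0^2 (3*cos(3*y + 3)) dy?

-sin(3) + sin(9)

Let u = 3*y + 3, so du = 3 dy. When y = 0, u = 3; when y = 2, u = 9.
The integral becomes ∫ cos(u) du from 3 to 9, with antiderivative sin(u).
Back in y: F(y) = sin(3*y + 3).
Then F(2) - F(0) = (sin(9)) - (sin(3)) = -sin(3) + sin(9).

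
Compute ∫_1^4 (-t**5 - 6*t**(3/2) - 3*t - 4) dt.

-3957/5

By the power rule, an antiderivative is F(t) = -t**6/6 - 12*t**(5/2)/5 - 3*t**2/2 - 4*t.
Then F(4) - F(1) = (-11992/15) - (-121/15) = -3957/5.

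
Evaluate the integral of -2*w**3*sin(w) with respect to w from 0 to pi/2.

Integrate by parts 3 times (u = w^3, dv = -2*sin(w) dw).
An antiderivative is F(w) = 2*w**3*cos(w) - 6*w**2*sin(w) - 12*w*cos(w) + 12*sin(w).
Then F(pi/2) - F(0) = (12 - 3*pi**2/2) - (0) = 12 - 3*pi**2/2.

12 - 3*pi**2/2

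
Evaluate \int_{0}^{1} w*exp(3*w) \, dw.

1/9 + 2*exp(3)/9

Integrate by parts once (u = w, dv = exp(3*w) dw).
An antiderivative is F(w) = (3*w - 1)*exp(3*w)/9.
Then F(1) - F(0) = (2*exp(3)/9) - (-1/9) = 1/9 + 2*exp(3)/9.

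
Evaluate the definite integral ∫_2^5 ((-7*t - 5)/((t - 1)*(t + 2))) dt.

-3*log(7) - 2*log(2)

Factor the denominator: t**2 + t - 2 = (t + 2)(t - 1).
Partial fractions: (-7*t - 5)/((t - 1)*(t + 2)) = -3/(t + 2) - 4/(t - 1).
An antiderivative is F(t) = -4*log(t - 1) - 3*log(t + 2).
Then F(5) - F(2) = (-3*log(7) - 8*log(2)) - (-log(64)) = -3*log(7) - 2*log(2).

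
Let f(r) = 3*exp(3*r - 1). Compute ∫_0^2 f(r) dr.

Let u = 3*r - 1, so du = 3 dr. When r = 0, u = -1; when r = 2, u = 5.
The integral becomes ∫ exp(u) du from -1 to 5, with antiderivative exp(u).
Back in r: F(r) = exp(3*r - 1).
Then F(2) - F(0) = (exp(5)) - (exp(-1)) = -(1 - exp(6))*exp(-1).

-(1 - exp(6))*exp(-1)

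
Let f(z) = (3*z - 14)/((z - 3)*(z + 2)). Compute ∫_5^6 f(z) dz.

-4*log(7) - log(3) + 13*log(2)

Factor the denominator: z**2 - z - 6 = (z + 2)(z - 3).
Partial fractions: (3*z - 14)/((z - 3)*(z + 2)) = 4/(z + 2) - 1/(z - 3).
An antiderivative is F(z) = -log(z - 3) + 4*log(z + 2).
Then F(6) - F(5) = (-log(3) + 12*log(2)) - (-log(2) + 4*log(7)) = -4*log(7) - log(3) + 13*log(2).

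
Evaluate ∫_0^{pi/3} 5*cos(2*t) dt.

An antiderivative is F(t) = 5*sin(2*t)/2.
Then F(pi/3) - F(0) = (5*sqrt(3)/4) - (0) = 5*sqrt(3)/4.

5*sqrt(3)/4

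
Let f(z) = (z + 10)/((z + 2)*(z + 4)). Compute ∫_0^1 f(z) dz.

-3*log(5) + 2*log(2) + 4*log(3)

Factor the denominator: z**2 + 6*z + 8 = (z + 4)(z + 2).
Partial fractions: (z + 10)/((z + 2)*(z + 4)) = -3/(z + 4) + 4/(z + 2).
An antiderivative is F(z) = 4*log(z + 2) - 3*log(z + 4).
Then F(1) - F(0) = (-3*log(5) + 4*log(3)) - (-log(4)) = -3*log(5) + 2*log(2) + 4*log(3).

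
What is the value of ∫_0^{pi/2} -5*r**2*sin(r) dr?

Integrate by parts twice (u = r^2, dv = -5*sin(r) dr).
An antiderivative is F(r) = 5*r**2*cos(r) - 10*r*sin(r) - 10*cos(r).
Then F(pi/2) - F(0) = (-5*pi) - (-10) = 10 - 5*pi.

10 - 5*pi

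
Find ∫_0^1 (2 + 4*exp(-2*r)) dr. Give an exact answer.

An antiderivative is F(r) = 2*r - 2*exp(-2*r).
Then F(1) - F(0) = (2 - 2*exp(-2)) - (-2) = 4 - 2*exp(-2).

4 - 2*exp(-2)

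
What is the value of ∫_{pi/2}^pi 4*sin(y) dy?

An antiderivative is F(y) = -4*cos(y).
Then F(pi) - F(pi/2) = (4) - (0) = 4.

4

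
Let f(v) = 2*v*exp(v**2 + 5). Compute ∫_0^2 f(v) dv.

-exp(5) + exp(9)

Let u = v**2 + 5, so du = 2*v dv. When v = 0, u = 5; when v = 2, u = 9.
The integral becomes ∫ exp(u) du from 5 to 9, with antiderivative exp(u).
Back in v: F(v) = exp(v**2 + 5).
Then F(2) - F(0) = (exp(9)) - (exp(5)) = -exp(5) + exp(9).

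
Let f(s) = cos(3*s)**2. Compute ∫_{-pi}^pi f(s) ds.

pi

Use the identity cos^2(3*s) = (1 + cos(6*s))/2.
An antiderivative is F(s) = s/2 + sin(6*s)/12.
Then F(pi) - F(-pi) = (pi/2) - (-pi/2) = pi.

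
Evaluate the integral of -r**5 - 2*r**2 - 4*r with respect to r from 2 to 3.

By the power rule, an antiderivative is F(r) = -r**6/6 - 2*r**3/3 - 2*r**2.
Then F(3) - F(2) = (-315/2) - (-24) = -267/2.

-267/2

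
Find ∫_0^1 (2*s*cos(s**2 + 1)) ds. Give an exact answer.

-sin(1) + sin(2)

Let u = s**2 + 1, so du = 2*s ds. When s = 0, u = 1; when s = 1, u = 2.
The integral becomes ∫ cos(u) du from 1 to 2, with antiderivative sin(u).
Back in s: F(s) = sin(s**2 + 1).
Then F(1) - F(0) = (sin(2)) - (sin(1)) = -sin(1) + sin(2).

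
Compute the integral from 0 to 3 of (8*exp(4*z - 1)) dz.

-(2 - 2*exp(12))*exp(-1)

Let u = 4*z - 1, so du = 4 dz. When z = 0, u = -1; when z = 3, u = 11.
The integral becomes 2·∫ exp(u) du from -1 to 11, with antiderivative 2*exp(u).
Back in z: F(z) = 2*exp(4*z - 1).
Then F(3) - F(0) = (2*exp(11)) - (2*exp(-1)) = -(2 - 2*exp(12))*exp(-1).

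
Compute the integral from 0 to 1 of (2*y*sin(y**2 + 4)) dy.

Let u = y**2 + 4, so du = 2*y dy. When y = 0, u = 4; when y = 1, u = 5.
The integral becomes ∫ sin(u) du from 4 to 5, with antiderivative -cos(u).
Back in y: F(y) = -cos(y**2 + 4).
Then F(1) - F(0) = (-cos(5)) - (-cos(4)) = cos(4) - cos(5).

cos(4) - cos(5)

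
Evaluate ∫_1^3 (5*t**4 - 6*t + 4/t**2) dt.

By the power rule, an antiderivative is F(t) = t**5 - 3*t**2 - 4/t.
Then F(3) - F(1) = (644/3) - (-6) = 662/3.

662/3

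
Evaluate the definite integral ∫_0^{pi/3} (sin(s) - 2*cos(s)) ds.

1/2 - sqrt(3)

An antiderivative is F(s) = -2*sin(s) - cos(s).
Then F(pi/3) - F(0) = (-sqrt(3) - 1/2) - (-1) = 1/2 - sqrt(3).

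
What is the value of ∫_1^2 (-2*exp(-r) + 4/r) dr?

-2*exp(-1) + 2*exp(-2) + 4*log(2)

An antiderivative is F(r) = 4*log(r) + 2*exp(-r).
Then F(2) - F(1) = (2*exp(-2) + 4*log(2)) - (2*exp(-1)) = -2*exp(-1) + 2*exp(-2) + 4*log(2).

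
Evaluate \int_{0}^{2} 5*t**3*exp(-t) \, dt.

30 - 190*exp(-2)

Integrate by parts 3 times (u = t^3, dv = 5*exp(-t) dt).
An antiderivative is F(t) = (-5*t**3 - 15*t**2 - 30*t - 30)*exp(-t).
Then F(2) - F(0) = (-190*exp(-2)) - (-30) = 30 - 190*exp(-2).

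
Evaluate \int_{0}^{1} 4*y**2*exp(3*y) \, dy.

-8/27 + 20*exp(3)/27

Integrate by parts twice (u = y^2, dv = 4*exp(3*y) dy).
An antiderivative is F(y) = (36*y**2 - 24*y + 8)*exp(3*y)/27.
Then F(1) - F(0) = (20*exp(3)/27) - (8/27) = -8/27 + 20*exp(3)/27.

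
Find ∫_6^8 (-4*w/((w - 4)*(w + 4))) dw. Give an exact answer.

Factor the denominator: w**2 - 16 = (w + 4)(w - 4).
Partial fractions: -4*w/((w - 4)*(w + 4)) = -2/(w + 4) - 2/(w - 4).
An antiderivative is F(w) = -2*log(w - 4) - 2*log(w + 4).
Then F(8) - F(6) = (-8*log(2) - 2*log(3)) - (-2*log(5) - 4*log(2)) = -4*log(2) - 2*log(3) + 2*log(5).

-4*log(2) - 2*log(3) + 2*log(5)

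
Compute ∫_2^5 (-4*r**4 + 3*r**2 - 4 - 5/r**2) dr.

By the power rule, an antiderivative is F(r) = -4*r**5/5 + r**3 - 4*r + 5/r.
Then F(5) - F(2) = (-2394) - (-231/10) = -23709/10.

-23709/10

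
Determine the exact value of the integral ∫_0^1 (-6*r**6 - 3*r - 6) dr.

-117/14

By the power rule, an antiderivative is F(r) = -6*r**7/7 - 3*r**2/2 - 6*r.
Then F(1) - F(0) = (-117/14) - (0) = -117/14.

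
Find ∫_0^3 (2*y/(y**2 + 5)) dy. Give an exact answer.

Let u = y**2 + 5, so du = 2*y dy. When y = 0, u = 5; when y = 3, u = 14.
The integral becomes ∫ 1/u du from 5 to 14, with antiderivative log(u).
Back in y: F(y) = log(y**2 + 5).
Then F(3) - F(0) = (log(14)) - (log(5)) = log(14/5).

log(14/5)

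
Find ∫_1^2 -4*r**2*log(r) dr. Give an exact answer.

28/9 - 32*log(2)/3

Integrate by parts once (u = ln r, dv = -4*r**2 dr).
An antiderivative is F(r) = -4*r**3*(3*log(r) - 1)/9.
Then F(2) - F(1) = (32/9 - 32*log(2)/3) - (4/9) = 28/9 - 32*log(2)/3.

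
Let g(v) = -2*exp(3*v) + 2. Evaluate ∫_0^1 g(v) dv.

An antiderivative is F(v) = -2*exp(3*v)/3 + 2*v.
Then F(1) - F(0) = (2 - 2*exp(3)/3) - (-2/3) = 8/3 - 2*exp(3)/3.

8/3 - 2*exp(3)/3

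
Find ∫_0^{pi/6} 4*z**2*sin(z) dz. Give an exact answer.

Integrate by parts twice (u = z^2, dv = 4*sin(z) dz).
An antiderivative is F(z) = -4*z**2*cos(z) + 8*z*sin(z) + 8*cos(z).
Then F(pi/6) - F(0) = (-sqrt(3)*pi**2/18 + 2*pi/3 + 4*sqrt(3)) - (8) = -8 - sqrt(3)*pi**2/18 + 2*pi/3 + 4*sqrt(3).

-8 - sqrt(3)*pi**2/18 + 2*pi/3 + 4*sqrt(3)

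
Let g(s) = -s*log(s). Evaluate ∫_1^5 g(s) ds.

Integrate by parts once (u = ln s, dv = -s ds).
An antiderivative is F(s) = -s**2*(2*log(s) - 1)/4.
Then F(5) - F(1) = (25/4 - 25*log(5)/2) - (1/4) = 6 - 25*log(5)/2.

6 - 25*log(5)/2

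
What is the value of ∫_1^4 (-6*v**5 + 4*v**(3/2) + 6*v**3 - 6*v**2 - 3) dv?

-37979/10

By the power rule, an antiderivative is F(v) = -v**6 + 8*v**(5/2)/5 + 3*v**4/2 - 2*v**3 - 3*v.
Then F(4) - F(1) = (-19004/5) - (-29/10) = -37979/10.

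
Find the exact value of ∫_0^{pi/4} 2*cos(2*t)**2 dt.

pi/4

Use the identity cos^2(2*t) = (1 + cos(4*t))/2.
An antiderivative is F(t) = t + sin(4*t)/4.
Then F(pi/4) - F(0) = (pi/4) - (0) = pi/4.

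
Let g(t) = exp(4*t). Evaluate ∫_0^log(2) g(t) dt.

15/4

Let u = exp(t), so du = exp(t) dt. When t = 0, u = 1; when t = log(2), u = 2.
The integral becomes ∫ u**3 du from 1 to 2, with antiderivative u**4/4.
Back in t: F(t) = exp(4*t)/4.
Then F(log(2)) - F(0) = (4) - (1/4) = 15/4.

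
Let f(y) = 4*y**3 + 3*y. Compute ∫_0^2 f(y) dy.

22

By the power rule, an antiderivative is F(y) = y**4 + 3*y**2/2.
Then F(2) - F(0) = (22) - (0) = 22.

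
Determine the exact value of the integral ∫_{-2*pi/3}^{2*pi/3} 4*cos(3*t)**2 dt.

Use the identity cos^2(3*t) = (1 + cos(6*t))/2.
An antiderivative is F(t) = 2*t + sin(6*t)/3.
Then F(2*pi/3) - F(-2*pi/3) = (4*pi/3) - (-4*pi/3) = 8*pi/3.

8*pi/3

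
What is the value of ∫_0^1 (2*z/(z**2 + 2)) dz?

Let u = z**2 + 2, so du = 2*z dz. When z = 0, u = 2; when z = 1, u = 3.
The integral becomes ∫ 1/u du from 2 to 3, with antiderivative log(u).
Back in z: F(z) = log(z**2 + 2).
Then F(1) - F(0) = (log(3)) - (log(2)) = log(3/2).

log(3/2)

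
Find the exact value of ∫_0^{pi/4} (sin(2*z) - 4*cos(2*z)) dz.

An antiderivative is F(z) = -2*sin(2*z) - cos(2*z)/2.
Then F(pi/4) - F(0) = (-2) - (-1/2) = -3/2.

-3/2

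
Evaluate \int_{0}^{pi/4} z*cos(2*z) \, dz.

Integrate by parts once (u = z, dv = cos(2*z) dz).
An antiderivative is F(z) = z*sin(2*z)/2 + cos(2*z)/4.
Then F(pi/4) - F(0) = (pi/8) - (1/4) = -1/4 + pi/8.

-1/4 + pi/8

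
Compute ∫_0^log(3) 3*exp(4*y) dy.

60

Let u = exp(y), so du = exp(y) dy. When y = 0, u = 1; when y = log(3), u = 3.
The integral becomes 3·∫ u**3 du from 1 to 3, with antiderivative 3*u**4/4.
Back in y: F(y) = 3*exp(4*y)/4.
Then F(log(3)) - F(0) = (243/4) - (3/4) = 60.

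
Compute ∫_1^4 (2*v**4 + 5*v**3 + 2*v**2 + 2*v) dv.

By the power rule, an antiderivative is F(v) = 2*v**5/5 + 5*v**4/4 + 2*v**3/3 + v**2.
Then F(4) - F(1) = (11824/15) - (199/60) = 15699/20.

15699/20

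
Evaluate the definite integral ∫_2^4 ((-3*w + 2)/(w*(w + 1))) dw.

Factor the denominator: w**2 + w = (w + 1)w.
Partial fractions: (-3*w + 2)/(w*(w + 1)) = -5/(w + 1) + 2/w.
An antiderivative is F(w) = 2*log(w) - 5*log(w + 1).
Then F(4) - F(2) = (-5*log(5) + 4*log(2)) - (-5*log(3) + 2*log(2)) = -5*log(5) + 2*log(2) + 5*log(3).

-5*log(5) + 2*log(2) + 5*log(3)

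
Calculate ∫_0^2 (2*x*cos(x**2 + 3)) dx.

-sin(3) + sin(7)

Let u = x**2 + 3, so du = 2*x dx. When x = 0, u = 3; when x = 2, u = 7.
The integral becomes ∫ cos(u) du from 3 to 7, with antiderivative sin(u).
Back in x: F(x) = sin(x**2 + 3).
Then F(2) - F(0) = (sin(7)) - (sin(3)) = -sin(3) + sin(7).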